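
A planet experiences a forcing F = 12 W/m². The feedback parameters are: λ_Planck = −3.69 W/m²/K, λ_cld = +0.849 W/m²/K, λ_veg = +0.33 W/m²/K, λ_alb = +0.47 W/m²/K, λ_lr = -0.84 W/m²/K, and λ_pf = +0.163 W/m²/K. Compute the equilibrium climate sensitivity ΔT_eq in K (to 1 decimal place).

4.4 K

Net feedback parameter λ = (−3.69) + (+0.849) + (+0.33) + (+0.47) + (-0.84) + (+0.163) = -2.718 W/m²/K.
ΔT = −F/λ = −12/(-2.718) = 4.4 K.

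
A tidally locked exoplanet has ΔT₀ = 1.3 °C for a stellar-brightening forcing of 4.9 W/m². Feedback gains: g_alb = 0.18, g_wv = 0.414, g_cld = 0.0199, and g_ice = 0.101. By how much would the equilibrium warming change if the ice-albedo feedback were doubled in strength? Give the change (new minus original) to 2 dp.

2.50 °C

Original: g = 0.7149, ΔT = 1.3/(1−0.7149) = 4.5598 °C.
With doubled ice-albedo: g' = 0.8159, ΔT' = 1.3/(1−0.8159) = 7.0614 °C.
Change = 7.0614 − 4.5598 = 2.50 °C.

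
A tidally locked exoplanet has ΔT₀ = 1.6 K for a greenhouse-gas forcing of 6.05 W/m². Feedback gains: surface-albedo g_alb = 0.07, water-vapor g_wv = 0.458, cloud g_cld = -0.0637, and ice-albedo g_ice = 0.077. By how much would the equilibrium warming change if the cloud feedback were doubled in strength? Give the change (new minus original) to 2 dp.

-0.43 K

Original: g = 0.5413, ΔT = 1.6/(1−0.5413) = 3.4881 K.
With doubled cloud: g' = 0.4776, ΔT' = 1.6/(1−0.4776) = 3.0628 K.
Change = 3.0628 − 3.4881 = -0.43 K.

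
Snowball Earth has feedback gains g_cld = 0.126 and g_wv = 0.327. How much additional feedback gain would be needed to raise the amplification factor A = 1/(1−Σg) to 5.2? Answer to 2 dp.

Current total gain = 0.453.
Target gain for A = 5.2: g* = 1 − 1/5.2 = 0.8077.
Additional gain needed = 0.8077 − 0.453 = 0.35.

0.35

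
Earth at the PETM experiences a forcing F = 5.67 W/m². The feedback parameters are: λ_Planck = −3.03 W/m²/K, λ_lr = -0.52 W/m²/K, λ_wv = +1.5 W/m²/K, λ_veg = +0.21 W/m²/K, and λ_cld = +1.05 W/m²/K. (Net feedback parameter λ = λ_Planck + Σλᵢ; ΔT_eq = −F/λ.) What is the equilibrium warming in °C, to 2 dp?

7.18 °C

Net feedback parameter λ = (−3.03) + (-0.52) + (+1.5) + (+0.21) + (+1.05) = -0.79 W/m²/K.
ΔT = −F/λ = −5.67/(-0.79) = 7.18 °C.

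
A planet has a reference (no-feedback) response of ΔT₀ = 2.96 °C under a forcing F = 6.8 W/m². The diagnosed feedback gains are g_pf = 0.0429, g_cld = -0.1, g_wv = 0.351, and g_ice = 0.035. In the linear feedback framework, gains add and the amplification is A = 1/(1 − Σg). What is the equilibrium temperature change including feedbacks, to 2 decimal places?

Total gain g = 0.0429 − 0.1 + 0.351 + 0.035 = 0.3289.
Amplification A = 1/(1 − 0.3289) = 1.49.
ΔT = 2.96 × 1.49 = 4.41 °C.

4.41 °C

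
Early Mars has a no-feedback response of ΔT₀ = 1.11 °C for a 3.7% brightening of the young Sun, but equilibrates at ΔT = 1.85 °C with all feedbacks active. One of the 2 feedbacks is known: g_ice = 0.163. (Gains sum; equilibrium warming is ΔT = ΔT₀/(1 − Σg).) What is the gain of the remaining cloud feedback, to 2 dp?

0.24

Amplification A = ΔT/ΔT₀ = 1.85/1.11 = 1.667.
Total gain g = 1 − 1/A = 1 − 1/1.667 = 0.4001.
The known gain is 0.163.
g_cld = 0.4001 − 0.163 = 0.24.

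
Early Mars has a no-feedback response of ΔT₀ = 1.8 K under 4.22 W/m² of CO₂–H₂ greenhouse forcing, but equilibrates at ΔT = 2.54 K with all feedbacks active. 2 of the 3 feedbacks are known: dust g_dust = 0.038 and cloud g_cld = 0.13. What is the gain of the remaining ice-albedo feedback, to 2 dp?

Amplification A = ΔT/ΔT₀ = 2.54/1.8 = 1.411.
Total gain g = 1 − 1/A = 1 − 1/1.411 = 0.2913.
Known gains sum to 0.038 + 0.13 = 0.168.
g_ice = 0.2913 − 0.168 = 0.12.

0.12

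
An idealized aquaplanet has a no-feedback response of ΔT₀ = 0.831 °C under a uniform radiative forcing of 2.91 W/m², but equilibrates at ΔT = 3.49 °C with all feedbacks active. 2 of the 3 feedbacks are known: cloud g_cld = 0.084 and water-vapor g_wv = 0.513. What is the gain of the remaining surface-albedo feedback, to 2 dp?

Amplification A = ΔT/ΔT₀ = 3.49/0.831 = 4.2.
Total gain g = 1 − 1/A = 1 − 1/4.2 = 0.7619.
Known gains sum to 0.084 + 0.513 = 0.597.
g_alb = 0.7619 − 0.597 = 0.16.

0.16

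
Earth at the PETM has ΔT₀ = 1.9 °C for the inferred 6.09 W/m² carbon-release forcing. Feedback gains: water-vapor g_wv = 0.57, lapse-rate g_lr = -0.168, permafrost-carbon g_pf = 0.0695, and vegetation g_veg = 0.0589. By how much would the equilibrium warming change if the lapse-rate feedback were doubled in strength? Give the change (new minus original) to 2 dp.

Original: g = 0.5304, ΔT = 1.9/(1−0.5304) = 4.0460 °C.
With doubled lapse-rate: g' = 0.3624, ΔT' = 1.9/(1−0.3624) = 2.9799 °C.
Change = 2.9799 − 4.0460 = -1.07 °C.

-1.07 °C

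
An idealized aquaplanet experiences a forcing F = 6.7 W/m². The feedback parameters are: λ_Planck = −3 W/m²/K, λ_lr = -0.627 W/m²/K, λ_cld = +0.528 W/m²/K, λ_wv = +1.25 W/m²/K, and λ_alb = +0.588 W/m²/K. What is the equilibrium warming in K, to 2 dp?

5.31 K

Net feedback parameter λ = (−3) + (-0.627) + (+0.528) + (+1.25) + (+0.588) = -1.261 W/m²/K.
ΔT = −F/λ = −6.7/(-1.261) = 5.31 K.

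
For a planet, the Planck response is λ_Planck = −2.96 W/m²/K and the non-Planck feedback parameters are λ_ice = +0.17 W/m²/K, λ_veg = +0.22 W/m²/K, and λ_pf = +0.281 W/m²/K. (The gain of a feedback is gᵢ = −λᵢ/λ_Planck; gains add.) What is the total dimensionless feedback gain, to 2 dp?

Convert to gains: g_ice = 0.17/2.96 = 0.05743; g_veg = 0.22/2.96 = 0.07432; g_pf = 0.281/2.96 = 0.09493.
Total gain g = 0.22668.

0.23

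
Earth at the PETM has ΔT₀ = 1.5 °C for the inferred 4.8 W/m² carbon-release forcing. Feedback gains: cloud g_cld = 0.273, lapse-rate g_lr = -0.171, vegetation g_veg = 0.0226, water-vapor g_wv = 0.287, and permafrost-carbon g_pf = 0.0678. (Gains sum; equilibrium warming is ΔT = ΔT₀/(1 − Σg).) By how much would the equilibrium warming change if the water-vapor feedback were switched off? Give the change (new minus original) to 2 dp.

-1.02 °C

Original: g = 0.4794, ΔT = 1.5/(1−0.4794) = 2.8813 °C.
Without water-vapor: g' = 0.1924, ΔT' = 1.5/(1−0.1924) = 1.8574 °C.
Change = 1.8574 − 2.8813 = -1.02 °C.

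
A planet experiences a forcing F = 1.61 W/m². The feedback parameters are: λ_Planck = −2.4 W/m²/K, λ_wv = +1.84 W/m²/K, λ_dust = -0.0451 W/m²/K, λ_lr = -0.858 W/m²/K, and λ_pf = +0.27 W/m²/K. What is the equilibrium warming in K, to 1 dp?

Net feedback parameter λ = (−2.4) + (+1.84) + (-0.0451) + (-0.858) + (+0.27) = -1.1931 W/m²/K.
ΔT = −F/λ = −1.61/(-1.1931) = 1.3 K.

1.3 K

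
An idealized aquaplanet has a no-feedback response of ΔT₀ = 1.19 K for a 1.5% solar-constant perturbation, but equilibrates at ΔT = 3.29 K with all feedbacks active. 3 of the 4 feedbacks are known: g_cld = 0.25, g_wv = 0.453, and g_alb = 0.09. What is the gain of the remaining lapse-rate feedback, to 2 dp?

-0.15

Amplification A = ΔT/ΔT₀ = 3.29/1.19 = 2.765.
Total gain g = 1 − 1/A = 1 − 1/2.765 = 0.6383.
Known gains sum to 0.25 + 0.453 + 0.09 = 0.793.
g_lr = 0.6383 − 0.793 = -0.15.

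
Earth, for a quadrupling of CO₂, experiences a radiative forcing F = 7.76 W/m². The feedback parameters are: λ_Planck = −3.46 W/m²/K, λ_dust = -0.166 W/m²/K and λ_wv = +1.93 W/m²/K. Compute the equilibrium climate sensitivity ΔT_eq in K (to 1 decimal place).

4.6 K

Net feedback parameter λ = (−3.46) + (-0.166) + (+1.93) = -1.696 W/m²/K.
ΔT = −F/λ = −7.76/(-1.696) = 4.6 K.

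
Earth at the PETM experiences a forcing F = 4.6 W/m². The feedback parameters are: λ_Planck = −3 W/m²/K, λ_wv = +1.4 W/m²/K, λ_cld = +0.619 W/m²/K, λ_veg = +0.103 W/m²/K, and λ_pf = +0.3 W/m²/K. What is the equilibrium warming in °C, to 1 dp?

Net feedback parameter λ = (−3) + (+1.4) + (+0.619) + (+0.103) + (+0.3) = -0.578 W/m²/K.
ΔT = −F/λ = −4.6/(-0.578) = 8.0 °C.

8.0 °C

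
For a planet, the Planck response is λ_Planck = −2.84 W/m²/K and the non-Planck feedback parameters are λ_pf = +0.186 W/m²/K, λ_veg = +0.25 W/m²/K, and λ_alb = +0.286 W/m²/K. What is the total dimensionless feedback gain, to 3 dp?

Convert to gains: g_pf = 0.186/2.84 = 0.06549; g_veg = 0.25/2.84 = 0.08803; g_alb = 0.286/2.84 = 0.1007.
Total gain g = 0.25422.

0.254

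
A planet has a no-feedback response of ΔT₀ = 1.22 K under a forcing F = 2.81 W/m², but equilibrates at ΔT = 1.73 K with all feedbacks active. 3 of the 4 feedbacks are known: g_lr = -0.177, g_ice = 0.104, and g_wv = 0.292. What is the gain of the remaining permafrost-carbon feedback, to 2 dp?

Amplification A = ΔT/ΔT₀ = 1.73/1.22 = 1.418.
Total gain g = 1 − 1/A = 1 − 1/1.418 = 0.2948.
Known gains sum to -0.177 + 0.104 + 0.292 = 0.219.
g_pf = 0.2948 − 0.219 = 0.08.

0.08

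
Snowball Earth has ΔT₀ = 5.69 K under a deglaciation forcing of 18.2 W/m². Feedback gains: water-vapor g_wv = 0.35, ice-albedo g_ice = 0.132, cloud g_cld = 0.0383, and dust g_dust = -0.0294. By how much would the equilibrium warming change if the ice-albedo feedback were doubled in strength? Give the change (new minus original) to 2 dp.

Original: g = 0.4909, ΔT = 5.69/(1−0.4909) = 11.1766 K.
With doubled ice-albedo: g' = 0.6229, ΔT' = 5.69/(1−0.6229) = 15.0888 K.
Change = 15.0888 − 11.1766 = 3.91 K.

3.91 K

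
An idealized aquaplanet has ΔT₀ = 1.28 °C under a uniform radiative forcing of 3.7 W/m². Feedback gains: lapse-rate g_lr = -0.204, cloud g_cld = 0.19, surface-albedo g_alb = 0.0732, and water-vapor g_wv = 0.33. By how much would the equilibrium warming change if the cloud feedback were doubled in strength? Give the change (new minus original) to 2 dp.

0.95 °C

Original: g = 0.3892, ΔT = 1.28/(1−0.3892) = 2.0956 °C.
With doubled cloud: g' = 0.5792, ΔT' = 1.28/(1−0.5792) = 3.0418 °C.
Change = 3.0418 − 2.0956 = 0.95 °C.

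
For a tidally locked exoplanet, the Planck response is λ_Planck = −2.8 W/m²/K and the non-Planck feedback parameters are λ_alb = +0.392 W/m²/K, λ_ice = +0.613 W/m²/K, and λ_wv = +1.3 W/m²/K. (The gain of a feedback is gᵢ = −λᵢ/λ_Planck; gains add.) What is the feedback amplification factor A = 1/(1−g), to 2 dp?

5.66

Convert to gains: g_alb = 0.392/2.8 = 0.14; g_ice = 0.613/2.8 = 0.2189; g_wv = 1.3/2.8 = 0.4643.
Total gain g = 0.8232.
A = 1/(1 − 0.8232) = 5.66.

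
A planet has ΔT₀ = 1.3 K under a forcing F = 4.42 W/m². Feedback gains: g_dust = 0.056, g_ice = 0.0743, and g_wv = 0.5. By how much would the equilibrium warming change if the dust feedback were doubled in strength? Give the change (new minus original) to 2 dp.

Original: g = 0.6303, ΔT = 1.3/(1−0.6303) = 3.5164 K.
With doubled dust: g' = 0.6863, ΔT' = 1.3/(1−0.6863) = 4.1441 K.
Change = 4.1441 − 3.5164 = 0.63 K.

0.63 K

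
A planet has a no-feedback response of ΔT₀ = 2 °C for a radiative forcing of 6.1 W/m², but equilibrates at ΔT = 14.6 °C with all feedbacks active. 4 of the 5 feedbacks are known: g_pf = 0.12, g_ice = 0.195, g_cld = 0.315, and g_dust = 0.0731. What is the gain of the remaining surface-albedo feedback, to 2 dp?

0.16

Amplification A = ΔT/ΔT₀ = 14.6/2 = 7.3.
Total gain g = 1 − 1/A = 1 − 1/7.3 = 0.863.
Known gains sum to 0.12 + 0.195 + 0.315 + 0.0731 = 0.7031.
g_alb = 0.863 − 0.7031 = 0.16.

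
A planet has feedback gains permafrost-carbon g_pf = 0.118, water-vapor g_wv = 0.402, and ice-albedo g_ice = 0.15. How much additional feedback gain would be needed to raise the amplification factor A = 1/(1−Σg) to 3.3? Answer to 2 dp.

0.03

Current total gain = 0.67.
Target gain for A = 3.3: g* = 1 − 1/3.3 = 0.697.
Additional gain needed = 0.697 − 0.67 = 0.03.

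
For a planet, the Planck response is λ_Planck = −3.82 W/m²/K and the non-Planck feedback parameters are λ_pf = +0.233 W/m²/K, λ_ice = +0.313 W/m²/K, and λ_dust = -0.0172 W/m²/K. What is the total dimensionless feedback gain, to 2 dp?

0.14

Convert to gains: g_pf = 0.233/3.82 = 0.06099; g_ice = 0.313/3.82 = 0.08194; g_dust = -0.0172/3.82 = -0.004503.
Total gain g = 0.138427.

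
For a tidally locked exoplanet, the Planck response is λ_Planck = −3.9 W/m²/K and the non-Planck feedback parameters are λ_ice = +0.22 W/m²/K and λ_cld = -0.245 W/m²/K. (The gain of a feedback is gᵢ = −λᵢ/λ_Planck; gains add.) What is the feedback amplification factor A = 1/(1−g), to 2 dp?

Convert to gains: g_ice = 0.22/3.9 = 0.05641; g_cld = -0.245/3.9 = -0.06282.
Total gain g = -0.00641.
A = 1/(1 + 0.00641) = 0.99.

0.99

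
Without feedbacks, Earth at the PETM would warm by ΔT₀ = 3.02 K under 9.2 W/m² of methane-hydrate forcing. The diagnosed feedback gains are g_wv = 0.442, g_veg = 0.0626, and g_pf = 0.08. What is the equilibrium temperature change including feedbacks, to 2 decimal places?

7.27 K

Total gain g = 0.442 + 0.0626 + 0.08 = 0.5846.
Amplification A = 1/(1 − 0.5846) = 2.407.
ΔT = 3.02 × 2.407 = 7.27 K.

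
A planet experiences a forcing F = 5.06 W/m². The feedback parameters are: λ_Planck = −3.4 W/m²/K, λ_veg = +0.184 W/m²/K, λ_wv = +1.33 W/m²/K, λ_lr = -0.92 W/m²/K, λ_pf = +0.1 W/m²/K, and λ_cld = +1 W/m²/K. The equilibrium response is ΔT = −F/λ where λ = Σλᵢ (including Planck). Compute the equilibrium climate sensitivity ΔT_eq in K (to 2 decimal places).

Net feedback parameter λ = (−3.4) + (+0.184) + (+1.33) + (-0.92) + (+0.1) + (+1) = -1.706 W/m²/K.
ΔT = −F/λ = −5.06/(-1.706) = 2.97 K.

2.97 K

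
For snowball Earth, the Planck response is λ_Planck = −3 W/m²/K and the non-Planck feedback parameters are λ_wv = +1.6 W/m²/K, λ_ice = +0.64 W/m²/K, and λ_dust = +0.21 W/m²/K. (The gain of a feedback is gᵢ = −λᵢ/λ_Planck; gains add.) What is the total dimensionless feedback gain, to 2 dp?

Convert to gains: g_wv = 1.6/3 = 0.5333; g_ice = 0.64/3 = 0.2133; g_dust = 0.21/3 = 0.07.
Total gain g = 0.8166.

0.82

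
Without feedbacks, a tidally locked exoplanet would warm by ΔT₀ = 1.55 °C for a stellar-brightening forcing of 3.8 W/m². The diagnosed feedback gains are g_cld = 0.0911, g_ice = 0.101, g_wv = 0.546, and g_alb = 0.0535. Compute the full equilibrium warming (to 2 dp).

7.44 °C

Total gain g = 0.0911 + 0.101 + 0.546 + 0.0535 = 0.7916.
Amplification A = 1/(1 − 0.7916) = 4.798.
ΔT = 1.55 × 4.798 = 7.44 °C.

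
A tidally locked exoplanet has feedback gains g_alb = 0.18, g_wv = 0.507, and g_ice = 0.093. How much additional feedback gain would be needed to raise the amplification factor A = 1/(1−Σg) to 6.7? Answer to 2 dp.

Current total gain = 0.78.
Target gain for A = 6.7: g* = 1 − 1/6.7 = 0.8507.
Additional gain needed = 0.8507 − 0.78 = 0.07.

0.07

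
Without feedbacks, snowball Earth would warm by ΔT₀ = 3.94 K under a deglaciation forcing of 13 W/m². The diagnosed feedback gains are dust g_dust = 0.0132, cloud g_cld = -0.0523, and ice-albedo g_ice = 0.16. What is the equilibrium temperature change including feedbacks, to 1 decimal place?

4.5 K

Total gain g = 0.0132 − 0.0523 + 0.16 = 0.1209.
Amplification A = 1/(1 − 0.1209) = 1.138.
ΔT = 3.94 × 1.138 = 4.5 K.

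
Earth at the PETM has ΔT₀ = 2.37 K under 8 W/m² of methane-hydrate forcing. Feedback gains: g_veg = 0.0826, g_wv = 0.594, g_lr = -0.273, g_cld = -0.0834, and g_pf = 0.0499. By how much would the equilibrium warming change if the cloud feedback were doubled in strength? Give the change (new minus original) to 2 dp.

-0.44 K

Original: g = 0.3701, ΔT = 2.37/(1−0.3701) = 3.7625 K.
With doubled cloud: g' = 0.2867, ΔT' = 2.37/(1−0.2867) = 3.3226 K.
Change = 3.3226 − 3.7625 = -0.44 K.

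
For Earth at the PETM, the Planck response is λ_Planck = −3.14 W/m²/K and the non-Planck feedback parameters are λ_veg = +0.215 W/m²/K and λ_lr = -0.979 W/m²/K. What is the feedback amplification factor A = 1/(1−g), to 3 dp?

Convert to gains: g_veg = 0.215/3.14 = 0.06847; g_lr = -0.979/3.14 = -0.3118.
Total gain g = -0.24333.
A = 1/(1 + 0.24333) = 0.804.

0.804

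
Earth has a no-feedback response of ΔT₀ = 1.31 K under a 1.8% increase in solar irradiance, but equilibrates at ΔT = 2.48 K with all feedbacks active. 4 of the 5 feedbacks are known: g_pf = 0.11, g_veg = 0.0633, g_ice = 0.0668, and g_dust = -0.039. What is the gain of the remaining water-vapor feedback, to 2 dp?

Amplification A = ΔT/ΔT₀ = 2.48/1.31 = 1.893.
Total gain g = 1 − 1/A = 1 − 1/1.893 = 0.4717.
Known gains sum to 0.11 + 0.0633 + 0.0668 − 0.039 = 0.2011.
g_wv = 0.4717 − 0.2011 = 0.27.

0.27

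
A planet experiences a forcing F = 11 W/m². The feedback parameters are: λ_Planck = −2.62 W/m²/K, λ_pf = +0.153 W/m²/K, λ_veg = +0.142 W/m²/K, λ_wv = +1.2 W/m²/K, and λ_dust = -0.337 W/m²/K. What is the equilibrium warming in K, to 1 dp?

Net feedback parameter λ = (−2.62) + (+0.153) + (+0.142) + (+1.2) + (-0.337) = -1.462 W/m²/K.
ΔT = −F/λ = −11/(-1.462) = 7.5 K.

7.5 K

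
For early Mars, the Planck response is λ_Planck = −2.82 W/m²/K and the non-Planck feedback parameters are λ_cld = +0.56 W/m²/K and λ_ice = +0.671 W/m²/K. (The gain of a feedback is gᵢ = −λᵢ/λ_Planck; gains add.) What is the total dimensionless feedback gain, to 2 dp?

Convert to gains: g_cld = 0.56/2.82 = 0.1986; g_ice = 0.671/2.82 = 0.2379.
Total gain g = 0.4365.

0.44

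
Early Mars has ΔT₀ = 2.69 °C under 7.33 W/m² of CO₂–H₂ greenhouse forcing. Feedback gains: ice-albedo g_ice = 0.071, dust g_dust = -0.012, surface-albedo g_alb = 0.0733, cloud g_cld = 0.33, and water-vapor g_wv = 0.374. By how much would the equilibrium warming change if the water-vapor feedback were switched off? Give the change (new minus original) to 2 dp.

-11.43 °C

Original: g = 0.8363, ΔT = 2.69/(1−0.8363) = 16.4325 °C.
Without water-vapor: g' = 0.4623, ΔT' = 2.69/(1−0.4623) = 5.0028 °C.
Change = 5.0028 − 16.4325 = -11.43 °C.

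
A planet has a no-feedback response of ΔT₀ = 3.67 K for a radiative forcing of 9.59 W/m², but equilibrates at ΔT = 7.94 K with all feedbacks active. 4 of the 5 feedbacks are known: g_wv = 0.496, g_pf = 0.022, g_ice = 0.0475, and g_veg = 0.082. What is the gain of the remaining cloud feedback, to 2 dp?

Amplification A = ΔT/ΔT₀ = 7.94/3.67 = 2.163.
Total gain g = 1 − 1/A = 1 − 1/2.163 = 0.5377.
Known gains sum to 0.496 + 0.022 + 0.0475 + 0.082 = 0.6475.
g_cld = 0.5377 − 0.6475 = -0.11.

-0.11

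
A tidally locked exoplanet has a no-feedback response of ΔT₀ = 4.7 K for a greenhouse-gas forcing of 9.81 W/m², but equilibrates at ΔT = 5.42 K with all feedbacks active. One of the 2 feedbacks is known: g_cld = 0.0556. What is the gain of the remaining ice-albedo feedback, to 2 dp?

0.08

Amplification A = ΔT/ΔT₀ = 5.42/4.7 = 1.153.
Total gain g = 1 − 1/A = 1 − 1/1.153 = 0.1327.
The known gain is 0.0556.
g_ice = 0.1327 − 0.0556 = 0.08.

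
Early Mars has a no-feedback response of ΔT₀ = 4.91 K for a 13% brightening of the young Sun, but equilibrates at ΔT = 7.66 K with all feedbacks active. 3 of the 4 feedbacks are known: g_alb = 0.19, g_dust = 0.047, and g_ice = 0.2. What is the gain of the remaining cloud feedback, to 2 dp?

Amplification A = ΔT/ΔT₀ = 7.66/4.91 = 1.56.
Total gain g = 1 − 1/A = 1 − 1/1.56 = 0.359.
Known gains sum to 0.19 + 0.047 + 0.2 = 0.437.
g_cld = 0.359 − 0.437 = -0.08.

-0.08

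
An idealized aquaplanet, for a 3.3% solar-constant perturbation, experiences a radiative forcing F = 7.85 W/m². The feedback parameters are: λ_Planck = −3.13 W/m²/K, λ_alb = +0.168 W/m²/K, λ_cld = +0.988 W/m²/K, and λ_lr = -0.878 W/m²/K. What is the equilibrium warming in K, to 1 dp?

Net feedback parameter λ = (−3.13) + (+0.168) + (+0.988) + (-0.878) = -2.852 W/m²/K.
ΔT = −F/λ = −7.85/(-2.852) = 2.8 K.

2.8 K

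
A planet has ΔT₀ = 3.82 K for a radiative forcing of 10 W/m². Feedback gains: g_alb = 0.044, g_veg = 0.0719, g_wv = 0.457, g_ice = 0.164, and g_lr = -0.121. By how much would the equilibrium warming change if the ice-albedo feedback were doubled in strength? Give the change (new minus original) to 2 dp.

Original: g = 0.6159, ΔT = 3.82/(1−0.6159) = 9.9453 K.
With doubled ice-albedo: g' = 0.7799, ΔT' = 3.82/(1−0.7799) = 17.3557 K.
Change = 17.3557 − 9.9453 = 7.41 K.

7.41 K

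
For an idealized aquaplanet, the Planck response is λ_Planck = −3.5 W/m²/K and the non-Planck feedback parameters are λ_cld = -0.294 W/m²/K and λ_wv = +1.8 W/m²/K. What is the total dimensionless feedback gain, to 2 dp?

Convert to gains: g_cld = -0.294/3.5 = -0.084; g_wv = 1.8/3.5 = 0.5143.
Total gain g = 0.4303.

0.43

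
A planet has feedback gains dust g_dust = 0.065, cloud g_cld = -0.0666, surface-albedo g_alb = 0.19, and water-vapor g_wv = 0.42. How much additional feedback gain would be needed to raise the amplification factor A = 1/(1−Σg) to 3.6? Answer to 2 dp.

Current total gain = 0.6084.
Target gain for A = 3.6: g* = 1 − 1/3.6 = 0.7222.
Additional gain needed = 0.7222 − 0.6084 = 0.11.

0.11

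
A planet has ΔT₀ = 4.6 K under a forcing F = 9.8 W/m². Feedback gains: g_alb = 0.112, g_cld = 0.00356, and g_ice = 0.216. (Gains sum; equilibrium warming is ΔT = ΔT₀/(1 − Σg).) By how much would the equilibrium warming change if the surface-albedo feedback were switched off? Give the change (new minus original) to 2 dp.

Original: g = 0.33156, ΔT = 4.6/(1−0.33156) = 6.8817 K.
Without surface-albedo: g' = 0.21956, ΔT' = 4.6/(1−0.21956) = 5.8941 K.
Change = 5.8941 − 6.8817 = -0.99 K.

-0.99 K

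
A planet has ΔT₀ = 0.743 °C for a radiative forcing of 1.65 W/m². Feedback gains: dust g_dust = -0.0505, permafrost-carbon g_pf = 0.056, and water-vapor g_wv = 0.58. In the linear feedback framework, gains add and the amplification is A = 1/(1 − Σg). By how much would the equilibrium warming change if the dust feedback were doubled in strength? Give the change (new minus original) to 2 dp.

Original: g = 0.5855, ΔT = 0.743/(1−0.5855) = 1.7925 °C.
With doubled dust: g' = 0.535, ΔT' = 0.743/(1−0.535) = 1.5978 °C.
Change = 1.5978 − 1.7925 = -0.19 °C.

-0.19 °C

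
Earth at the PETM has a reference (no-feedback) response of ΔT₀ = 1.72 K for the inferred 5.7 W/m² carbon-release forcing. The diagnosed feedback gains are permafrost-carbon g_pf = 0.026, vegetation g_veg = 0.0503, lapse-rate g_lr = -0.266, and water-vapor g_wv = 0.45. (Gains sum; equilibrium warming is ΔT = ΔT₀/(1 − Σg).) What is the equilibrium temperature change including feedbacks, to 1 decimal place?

Total gain g = 0.026 + 0.0503 − 0.266 + 0.45 = 0.2603.
Amplification A = 1/(1 − 0.2603) = 1.352.
ΔT = 1.72 × 1.352 = 2.3 K.

2.3 K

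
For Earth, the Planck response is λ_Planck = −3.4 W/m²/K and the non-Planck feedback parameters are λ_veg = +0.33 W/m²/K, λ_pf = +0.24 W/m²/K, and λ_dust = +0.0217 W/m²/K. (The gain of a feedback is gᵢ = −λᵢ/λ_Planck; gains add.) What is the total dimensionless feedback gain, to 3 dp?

Convert to gains: g_veg = 0.33/3.4 = 0.09706; g_pf = 0.24/3.4 = 0.07059; g_dust = 0.0217/3.4 = 0.006382.
Total gain g = 0.174032.

0.174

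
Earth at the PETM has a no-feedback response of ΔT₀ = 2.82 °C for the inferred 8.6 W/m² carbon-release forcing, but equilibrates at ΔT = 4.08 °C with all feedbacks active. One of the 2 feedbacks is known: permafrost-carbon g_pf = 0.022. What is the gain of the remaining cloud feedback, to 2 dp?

0.29

Amplification A = ΔT/ΔT₀ = 4.08/2.82 = 1.447.
Total gain g = 1 − 1/A = 1 − 1/1.447 = 0.3089.
The known gain is 0.022.
g_cld = 0.3089 − 0.022 = 0.29.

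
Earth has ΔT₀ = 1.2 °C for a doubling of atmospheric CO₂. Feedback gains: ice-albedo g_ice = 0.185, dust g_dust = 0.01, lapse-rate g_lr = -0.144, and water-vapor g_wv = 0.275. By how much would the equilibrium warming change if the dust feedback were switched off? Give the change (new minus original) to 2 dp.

Original: g = 0.326, ΔT = 1.2/(1−0.326) = 1.7804 °C.
Without dust: g' = 0.316, ΔT' = 1.2/(1−0.316) = 1.7544 °C.
Change = 1.7544 − 1.7804 = -0.03 °C.

-0.03 °C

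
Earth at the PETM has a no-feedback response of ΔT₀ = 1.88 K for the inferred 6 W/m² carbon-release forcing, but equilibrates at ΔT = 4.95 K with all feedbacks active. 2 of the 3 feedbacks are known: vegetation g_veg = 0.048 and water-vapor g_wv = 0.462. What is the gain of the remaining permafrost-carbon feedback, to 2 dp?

Amplification A = ΔT/ΔT₀ = 4.95/1.88 = 2.633.
Total gain g = 1 − 1/A = 1 − 1/2.633 = 0.6202.
Known gains sum to 0.048 + 0.462 = 0.51.
g_pf = 0.6202 − 0.51 = 0.11.

0.11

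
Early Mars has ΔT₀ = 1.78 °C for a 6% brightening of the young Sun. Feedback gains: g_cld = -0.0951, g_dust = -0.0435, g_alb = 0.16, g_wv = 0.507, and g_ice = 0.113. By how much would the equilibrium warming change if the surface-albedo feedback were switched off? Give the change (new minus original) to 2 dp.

Original: g = 0.6414, ΔT = 1.78/(1−0.6414) = 4.9637 °C.
Without surface-albedo: g' = 0.4814, ΔT' = 1.78/(1−0.4814) = 3.4323 °C.
Change = 3.4323 − 4.9637 = -1.53 °C.

-1.53 °C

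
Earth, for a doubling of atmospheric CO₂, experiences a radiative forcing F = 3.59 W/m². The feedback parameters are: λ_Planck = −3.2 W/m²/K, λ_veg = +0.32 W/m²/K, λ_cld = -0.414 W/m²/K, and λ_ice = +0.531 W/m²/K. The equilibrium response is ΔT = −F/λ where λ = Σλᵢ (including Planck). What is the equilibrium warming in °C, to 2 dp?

1.30 °C

Net feedback parameter λ = (−3.2) + (+0.32) + (-0.414) + (+0.531) = -2.763 W/m²/K.
ΔT = −F/λ = −3.59/(-2.763) = 1.30 °C.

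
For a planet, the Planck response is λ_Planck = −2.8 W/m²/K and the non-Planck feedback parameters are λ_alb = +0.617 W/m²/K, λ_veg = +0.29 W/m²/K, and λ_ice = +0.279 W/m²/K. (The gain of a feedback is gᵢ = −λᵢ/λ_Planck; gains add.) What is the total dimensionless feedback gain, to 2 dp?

0.42

Convert to gains: g_alb = 0.617/2.8 = 0.2204; g_veg = 0.29/2.8 = 0.1036; g_ice = 0.279/2.8 = 0.09964.
Total gain g = 0.42364.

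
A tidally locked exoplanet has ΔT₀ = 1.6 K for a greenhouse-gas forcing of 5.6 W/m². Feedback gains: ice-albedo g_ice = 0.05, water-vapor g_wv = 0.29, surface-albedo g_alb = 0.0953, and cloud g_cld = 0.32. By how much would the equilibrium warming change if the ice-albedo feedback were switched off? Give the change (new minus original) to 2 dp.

-1.11 K

Original: g = 0.7553, ΔT = 1.6/(1−0.7553) = 6.5386 K.
Without ice-albedo: g' = 0.7053, ΔT' = 1.6/(1−0.7053) = 5.4293 K.
Change = 5.4293 − 6.5386 = -1.11 K.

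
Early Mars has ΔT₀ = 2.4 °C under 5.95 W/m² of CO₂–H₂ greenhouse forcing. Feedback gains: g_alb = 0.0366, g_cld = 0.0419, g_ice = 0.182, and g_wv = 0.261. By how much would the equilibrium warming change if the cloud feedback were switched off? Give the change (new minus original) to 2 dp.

-0.40 °C

Original: g = 0.5215, ΔT = 2.4/(1−0.5215) = 5.0157 °C.
Without cloud: g' = 0.4796, ΔT' = 2.4/(1−0.4796) = 4.6118 °C.
Change = 4.6118 − 5.0157 = -0.40 °C.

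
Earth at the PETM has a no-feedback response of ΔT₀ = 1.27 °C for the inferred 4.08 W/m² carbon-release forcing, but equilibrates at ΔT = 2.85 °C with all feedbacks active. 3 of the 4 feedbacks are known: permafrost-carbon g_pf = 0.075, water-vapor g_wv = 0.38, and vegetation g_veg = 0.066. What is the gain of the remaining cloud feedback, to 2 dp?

0.03

Amplification A = ΔT/ΔT₀ = 2.85/1.27 = 2.244.
Total gain g = 1 − 1/A = 1 − 1/2.244 = 0.5544.
Known gains sum to 0.075 + 0.38 + 0.066 = 0.521.
g_cld = 0.5544 − 0.521 = 0.03.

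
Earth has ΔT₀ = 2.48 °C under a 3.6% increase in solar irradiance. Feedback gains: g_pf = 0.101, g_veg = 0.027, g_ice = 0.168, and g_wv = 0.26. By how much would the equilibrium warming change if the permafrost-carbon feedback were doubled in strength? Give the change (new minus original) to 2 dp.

Original: g = 0.556, ΔT = 2.48/(1−0.556) = 5.5856 °C.
With doubled permafrost-carbon: g' = 0.657, ΔT' = 2.48/(1−0.657) = 7.2303 °C.
Change = 7.2303 − 5.5856 = 1.64 °C.

1.64 °C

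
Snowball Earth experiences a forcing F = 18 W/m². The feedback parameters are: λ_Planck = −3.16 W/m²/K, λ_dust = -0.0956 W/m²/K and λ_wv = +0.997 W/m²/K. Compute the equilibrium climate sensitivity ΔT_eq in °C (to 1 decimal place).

Net feedback parameter λ = (−3.16) + (-0.0956) + (+0.997) = -2.2586 W/m²/K.
ΔT = −F/λ = −18/(-2.2586) = 8.0 °C.

8.0 °C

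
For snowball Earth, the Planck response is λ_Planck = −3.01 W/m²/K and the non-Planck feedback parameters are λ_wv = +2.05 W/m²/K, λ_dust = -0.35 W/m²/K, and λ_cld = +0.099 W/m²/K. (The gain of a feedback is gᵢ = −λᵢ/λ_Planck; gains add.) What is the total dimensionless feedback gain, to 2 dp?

0.60

Convert to gains: g_wv = 2.05/3.01 = 0.6811; g_dust = -0.35/3.01 = -0.1163; g_cld = 0.099/3.01 = 0.03289.
Total gain g = 0.59769.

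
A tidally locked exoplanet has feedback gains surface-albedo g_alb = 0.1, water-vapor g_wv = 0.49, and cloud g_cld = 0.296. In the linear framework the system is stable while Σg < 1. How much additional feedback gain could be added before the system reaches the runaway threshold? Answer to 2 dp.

Current total gain = 0.1 + 0.49 + 0.296 = 0.886.
Margin to runaway = 1 − 0.886 = 0.11.

0.11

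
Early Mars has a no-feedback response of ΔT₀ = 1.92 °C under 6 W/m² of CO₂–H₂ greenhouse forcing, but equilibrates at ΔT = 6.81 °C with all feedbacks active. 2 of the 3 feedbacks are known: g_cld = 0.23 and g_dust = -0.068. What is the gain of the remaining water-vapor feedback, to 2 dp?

Amplification A = ΔT/ΔT₀ = 6.81/1.92 = 3.547.
Total gain g = 1 − 1/A = 1 − 1/3.547 = 0.7181.
Known gains sum to 0.23 − 0.068 = 0.162.
g_wv = 0.7181 − 0.162 = 0.56.

0.56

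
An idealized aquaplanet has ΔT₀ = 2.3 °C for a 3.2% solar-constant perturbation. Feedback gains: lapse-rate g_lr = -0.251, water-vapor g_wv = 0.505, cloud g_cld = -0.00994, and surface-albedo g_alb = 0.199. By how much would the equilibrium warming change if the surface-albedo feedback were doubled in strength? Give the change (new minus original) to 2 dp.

2.30 °C

Original: g = 0.44306, ΔT = 2.3/(1−0.44306) = 4.1297 °C.
With doubled surface-albedo: g' = 0.64206, ΔT' = 2.3/(1−0.64206) = 6.4257 °C.
Change = 6.4257 − 4.1297 = 2.30 °C.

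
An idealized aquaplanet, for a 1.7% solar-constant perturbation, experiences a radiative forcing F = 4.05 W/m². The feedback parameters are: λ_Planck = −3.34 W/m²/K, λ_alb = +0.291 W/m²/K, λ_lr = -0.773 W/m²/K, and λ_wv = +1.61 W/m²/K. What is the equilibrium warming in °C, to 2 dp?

1.83 °C

Net feedback parameter λ = (−3.34) + (+0.291) + (-0.773) + (+1.61) = -2.212 W/m²/K.
ΔT = −F/λ = −4.05/(-2.212) = 1.83 °C.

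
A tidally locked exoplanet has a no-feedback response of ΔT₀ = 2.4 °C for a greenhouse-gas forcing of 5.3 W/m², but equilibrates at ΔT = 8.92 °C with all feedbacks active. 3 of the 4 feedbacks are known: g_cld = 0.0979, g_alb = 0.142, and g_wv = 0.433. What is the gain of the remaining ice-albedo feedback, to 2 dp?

0.06

Amplification A = ΔT/ΔT₀ = 8.92/2.4 = 3.717.
Total gain g = 1 − 1/A = 1 − 1/3.717 = 0.731.
Known gains sum to 0.0979 + 0.142 + 0.433 = 0.6729.
g_ice = 0.731 − 0.6729 = 0.06.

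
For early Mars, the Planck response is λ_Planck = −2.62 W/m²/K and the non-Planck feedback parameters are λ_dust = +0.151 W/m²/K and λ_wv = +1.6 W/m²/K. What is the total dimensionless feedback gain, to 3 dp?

0.668

Convert to gains: g_dust = 0.151/2.62 = 0.05763; g_wv = 1.6/2.62 = 0.6107.
Total gain g = 0.66833.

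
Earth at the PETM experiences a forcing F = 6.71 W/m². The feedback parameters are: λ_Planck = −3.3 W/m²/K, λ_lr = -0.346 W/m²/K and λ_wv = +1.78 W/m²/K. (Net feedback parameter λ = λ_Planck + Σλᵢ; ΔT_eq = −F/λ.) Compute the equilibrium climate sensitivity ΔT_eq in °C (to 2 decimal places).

3.60 °C

Net feedback parameter λ = (−3.3) + (-0.346) + (+1.78) = -1.866 W/m²/K.
ΔT = −F/λ = −6.71/(-1.866) = 3.60 °C.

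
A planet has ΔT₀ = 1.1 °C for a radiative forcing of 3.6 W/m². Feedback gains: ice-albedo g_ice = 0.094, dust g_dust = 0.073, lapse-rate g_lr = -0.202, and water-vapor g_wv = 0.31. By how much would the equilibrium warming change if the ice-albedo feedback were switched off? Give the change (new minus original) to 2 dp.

Original: g = 0.275, ΔT = 1.1/(1−0.275) = 1.5172 °C.
Without ice-albedo: g' = 0.181, ΔT' = 1.1/(1−0.181) = 1.3431 °C.
Change = 1.3431 − 1.5172 = -0.17 °C.

-0.17 °C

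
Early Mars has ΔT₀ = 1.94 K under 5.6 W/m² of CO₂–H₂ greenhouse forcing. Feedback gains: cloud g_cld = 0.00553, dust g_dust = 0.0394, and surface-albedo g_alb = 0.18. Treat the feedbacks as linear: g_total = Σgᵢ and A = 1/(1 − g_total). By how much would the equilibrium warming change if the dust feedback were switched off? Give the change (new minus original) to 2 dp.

-0.12 K

Original: g = 0.22493, ΔT = 1.94/(1−0.22493) = 2.5030 K.
Without dust: g' = 0.18553, ΔT' = 1.94/(1−0.18553) = 2.3819 K.
Change = 2.3819 − 2.5030 = -0.12 K.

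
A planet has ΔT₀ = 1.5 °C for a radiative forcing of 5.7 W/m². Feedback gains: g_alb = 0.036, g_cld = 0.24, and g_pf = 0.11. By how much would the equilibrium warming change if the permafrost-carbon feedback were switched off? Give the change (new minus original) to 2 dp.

-0.37 °C

Original: g = 0.386, ΔT = 1.5/(1−0.386) = 2.4430 °C.
Without permafrost-carbon: g' = 0.276, ΔT' = 1.5/(1−0.276) = 2.0718 °C.
Change = 2.0718 − 2.4430 = -0.37 °C.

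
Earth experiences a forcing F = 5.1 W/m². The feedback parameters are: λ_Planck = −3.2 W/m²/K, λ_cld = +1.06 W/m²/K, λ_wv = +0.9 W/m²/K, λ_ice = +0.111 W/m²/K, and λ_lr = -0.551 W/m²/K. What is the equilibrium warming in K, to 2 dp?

Net feedback parameter λ = (−3.2) + (+1.06) + (+0.9) + (+0.111) + (-0.551) = -1.68 W/m²/K.
ΔT = −F/λ = −5.1/(-1.68) = 3.04 K.

3.04 K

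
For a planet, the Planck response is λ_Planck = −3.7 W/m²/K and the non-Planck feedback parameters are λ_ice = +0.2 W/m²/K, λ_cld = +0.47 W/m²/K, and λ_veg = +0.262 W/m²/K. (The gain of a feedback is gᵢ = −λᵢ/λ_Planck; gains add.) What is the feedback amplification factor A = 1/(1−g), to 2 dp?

Convert to gains: g_ice = 0.2/3.7 = 0.05405; g_cld = 0.47/3.7 = 0.127; g_veg = 0.262/3.7 = 0.07081.
Total gain g = 0.25186.
A = 1/(1 − 0.25186) = 1.34.

1.34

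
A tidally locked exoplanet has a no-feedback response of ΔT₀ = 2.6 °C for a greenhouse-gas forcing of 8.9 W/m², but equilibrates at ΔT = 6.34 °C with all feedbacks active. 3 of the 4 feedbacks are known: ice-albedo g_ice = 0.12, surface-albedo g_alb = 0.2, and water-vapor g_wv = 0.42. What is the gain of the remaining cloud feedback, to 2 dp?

Amplification A = ΔT/ΔT₀ = 6.34/2.6 = 2.438.
Total gain g = 1 − 1/A = 1 − 1/2.438 = 0.5898.
Known gains sum to 0.12 + 0.2 + 0.42 = 0.74.
g_cld = 0.5898 − 0.74 = -0.15.

-0.15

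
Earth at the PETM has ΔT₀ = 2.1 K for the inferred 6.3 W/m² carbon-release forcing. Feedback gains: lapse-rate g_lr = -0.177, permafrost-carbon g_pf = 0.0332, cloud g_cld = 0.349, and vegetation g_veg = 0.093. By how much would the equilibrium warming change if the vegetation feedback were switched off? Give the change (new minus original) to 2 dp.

-0.35 K

Original: g = 0.2982, ΔT = 2.1/(1−0.2982) = 2.9923 K.
Without vegetation: g' = 0.2052, ΔT' = 2.1/(1−0.2052) = 2.6422 K.
Change = 2.6422 − 2.9923 = -0.35 K.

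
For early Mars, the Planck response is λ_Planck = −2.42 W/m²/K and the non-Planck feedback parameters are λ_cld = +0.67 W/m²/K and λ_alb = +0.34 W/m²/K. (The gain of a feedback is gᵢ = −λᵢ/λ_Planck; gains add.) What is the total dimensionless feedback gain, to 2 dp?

Convert to gains: g_cld = 0.67/2.42 = 0.2769; g_alb = 0.34/2.42 = 0.1405.
Total gain g = 0.4174.

0.42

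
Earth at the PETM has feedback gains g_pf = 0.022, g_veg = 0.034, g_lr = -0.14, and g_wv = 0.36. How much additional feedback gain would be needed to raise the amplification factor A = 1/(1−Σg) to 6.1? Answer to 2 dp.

0.56

Current total gain = 0.276.
Target gain for A = 6.1: g* = 1 − 1/6.1 = 0.8361.
Additional gain needed = 0.8361 − 0.276 = 0.56.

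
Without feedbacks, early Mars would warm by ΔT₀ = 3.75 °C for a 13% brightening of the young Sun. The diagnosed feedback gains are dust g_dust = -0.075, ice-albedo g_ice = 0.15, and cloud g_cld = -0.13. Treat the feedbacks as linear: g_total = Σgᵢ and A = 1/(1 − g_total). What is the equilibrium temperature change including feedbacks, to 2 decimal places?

Total gain g = -0.075 + 0.15 − 0.13 = -0.055.
Amplification A = 1/(1 + 0.055) = 0.9479.
ΔT = 3.75 × 0.9479 = 3.55 °C.

3.55 °C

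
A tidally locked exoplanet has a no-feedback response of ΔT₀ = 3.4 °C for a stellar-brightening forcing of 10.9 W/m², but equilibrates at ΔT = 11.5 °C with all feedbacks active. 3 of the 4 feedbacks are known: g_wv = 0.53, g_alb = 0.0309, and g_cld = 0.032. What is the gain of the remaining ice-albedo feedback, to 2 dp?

0.11

Amplification A = ΔT/ΔT₀ = 11.5/3.4 = 3.382.
Total gain g = 1 − 1/A = 1 − 1/3.382 = 0.7043.
Known gains sum to 0.53 + 0.0309 + 0.032 = 0.5929.
g_ice = 0.7043 − 0.5929 = 0.11.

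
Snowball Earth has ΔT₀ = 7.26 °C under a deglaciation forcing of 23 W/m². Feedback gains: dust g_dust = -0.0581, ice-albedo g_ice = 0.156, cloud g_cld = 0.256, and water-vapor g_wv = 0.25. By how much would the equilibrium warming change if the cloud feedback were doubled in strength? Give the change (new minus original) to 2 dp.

Original: g = 0.6039, ΔT = 7.26/(1−0.6039) = 18.3287 °C.
With doubled cloud: g' = 0.8599, ΔT' = 7.26/(1−0.8599) = 51.8201 °C.
Change = 51.8201 − 18.3287 = 33.49 °C.

33.49 °C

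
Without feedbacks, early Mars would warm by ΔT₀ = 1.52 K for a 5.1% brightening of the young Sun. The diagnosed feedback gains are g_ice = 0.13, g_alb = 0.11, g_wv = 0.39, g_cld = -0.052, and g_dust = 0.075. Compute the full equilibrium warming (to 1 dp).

Total gain g = 0.13 + 0.11 + 0.39 − 0.052 + 0.075 = 0.653.
Amplification A = 1/(1 − 0.653) = 2.882.
ΔT = 1.52 × 2.882 = 4.4 K.

4.4 K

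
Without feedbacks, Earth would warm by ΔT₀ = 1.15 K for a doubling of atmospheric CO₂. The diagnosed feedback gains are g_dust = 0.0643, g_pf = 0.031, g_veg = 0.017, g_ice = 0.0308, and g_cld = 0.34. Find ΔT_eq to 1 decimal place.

2.2 K

Total gain g = 0.0643 + 0.031 + 0.017 + 0.0308 + 0.34 = 0.4831.
Amplification A = 1/(1 − 0.4831) = 1.935.
ΔT = 1.15 × 1.935 = 2.2 K.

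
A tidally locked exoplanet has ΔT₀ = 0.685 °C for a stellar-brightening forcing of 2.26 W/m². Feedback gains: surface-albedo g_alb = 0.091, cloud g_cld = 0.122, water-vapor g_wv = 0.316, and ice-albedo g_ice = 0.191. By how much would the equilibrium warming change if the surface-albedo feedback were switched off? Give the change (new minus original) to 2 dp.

Original: g = 0.72, ΔT = 0.685/(1−0.72) = 2.4464 °C.
Without surface-albedo: g' = 0.629, ΔT' = 0.685/(1−0.629) = 1.8464 °C.
Change = 1.8464 − 2.4464 = -0.60 °C.

-0.60 °C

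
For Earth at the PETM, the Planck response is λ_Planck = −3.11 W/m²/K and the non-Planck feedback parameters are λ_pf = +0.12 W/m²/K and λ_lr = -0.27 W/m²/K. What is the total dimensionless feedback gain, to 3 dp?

-0.048

Convert to gains: g_pf = 0.12/3.11 = 0.03859; g_lr = -0.27/3.11 = -0.08682.
Total gain g = -0.04823.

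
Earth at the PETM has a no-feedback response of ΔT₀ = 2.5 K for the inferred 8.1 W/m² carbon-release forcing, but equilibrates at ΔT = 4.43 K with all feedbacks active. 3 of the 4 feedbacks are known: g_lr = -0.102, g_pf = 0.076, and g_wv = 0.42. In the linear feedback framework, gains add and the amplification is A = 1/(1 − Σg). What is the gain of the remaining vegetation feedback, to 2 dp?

Amplification A = ΔT/ΔT₀ = 4.43/2.5 = 1.772.
Total gain g = 1 − 1/A = 1 − 1/1.772 = 0.4357.
Known gains sum to -0.102 + 0.076 + 0.42 = 0.394.
g_veg = 0.4357 − 0.394 = 0.04.

0.04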